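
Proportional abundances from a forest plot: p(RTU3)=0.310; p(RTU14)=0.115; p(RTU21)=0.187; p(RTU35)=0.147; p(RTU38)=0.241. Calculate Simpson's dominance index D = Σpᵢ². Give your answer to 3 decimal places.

0.224

D = 0.31² + 0.115² + 0.187² + 0.147² + 0.241² = 0.09610 + 0.01323 + 0.03497 + 0.02161 + 0.05808 = 0.22398 (working shown to 5 dp, full precision carried).
To 3 decimal places, D = 0.224.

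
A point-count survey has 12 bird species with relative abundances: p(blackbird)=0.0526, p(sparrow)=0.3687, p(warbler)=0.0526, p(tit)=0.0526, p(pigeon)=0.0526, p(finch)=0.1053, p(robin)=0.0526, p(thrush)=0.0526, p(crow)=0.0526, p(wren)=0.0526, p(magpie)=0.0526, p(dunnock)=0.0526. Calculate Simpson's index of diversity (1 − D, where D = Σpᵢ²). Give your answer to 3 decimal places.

D = 0.0526² + 0.3687² + 0.0526² + 0.0526² + 0.0526² + 0.1053² + 0.0526² + 0.0526² + 0.0526² + 0.0526² + 0.0526² + 0.0526² = 0.00277 + 0.13594 + 0.00277 + 0.00277 + 0.00277 + 0.01109 + 0.00277 + 0.00277 + 0.00277 + 0.00277 + 0.00277 + 0.00277 = 0.17470 (working shown to 5 dp, full precision carried).
So 1 − D = 0.82530, i.e. 0.825 to 3 decimal places.

0.825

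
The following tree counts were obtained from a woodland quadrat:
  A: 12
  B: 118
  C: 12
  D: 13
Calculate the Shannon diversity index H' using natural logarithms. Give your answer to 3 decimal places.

0.812

Total N = 12+118+12+13 = 155, so the proportions are 0.07742, 0.76129, 0.07742, 0.08387 (working shown to 5 dp, full precision carried).
Each pᵢ ln pᵢ term: 0.07742×(-2.55852)=-0.19808, 0.76129×(-0.27274)=-0.20763, 0.07742×(-2.55852)=-0.19808, 0.08387×(-2.47848)=-0.20787.
Sum = -0.81166, so H' = 0.812.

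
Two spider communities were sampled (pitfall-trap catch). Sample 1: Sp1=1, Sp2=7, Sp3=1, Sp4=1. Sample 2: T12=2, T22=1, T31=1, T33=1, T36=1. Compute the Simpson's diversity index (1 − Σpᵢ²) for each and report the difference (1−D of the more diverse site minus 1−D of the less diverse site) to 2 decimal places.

0.30

Sample 1: N=10, proportions 0.1, 0.7, 0.1, 0.1, giving 1−D = 0.4800 (working shown to 4 dp, full precision carried).
Sample 2: N=6, proportions 0.3333, 0.1667, 0.1667, 0.1667, 0.1667, giving 1−D = 0.7778.
Difference = |0.4800 − 0.7778| = 0.2978, i.e. 0.30 to 2 decimal places.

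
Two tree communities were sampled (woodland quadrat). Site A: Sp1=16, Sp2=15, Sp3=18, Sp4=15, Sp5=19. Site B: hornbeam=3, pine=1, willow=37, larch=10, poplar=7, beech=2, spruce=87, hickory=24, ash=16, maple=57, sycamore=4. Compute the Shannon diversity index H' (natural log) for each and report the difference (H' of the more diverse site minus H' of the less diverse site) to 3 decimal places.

0.199

Site A: N=83, proportions 0.192771, 0.180723, 0.216867, 0.180723, 0.228916, giving H' = 1.604697 (working shown to 6 dp, full precision carried).
Site B: N=248, proportions 0.012097, 0.004032, 0.149194, 0.040323, 0.028226, 0.008065, 0.350806, 0.096774, 0.064516, 0.229839, 0.016129, giving H' = 1.803344.
Difference = |1.604697 − 1.803344| = 0.198647, i.e. 0.199 to 3 decimal places.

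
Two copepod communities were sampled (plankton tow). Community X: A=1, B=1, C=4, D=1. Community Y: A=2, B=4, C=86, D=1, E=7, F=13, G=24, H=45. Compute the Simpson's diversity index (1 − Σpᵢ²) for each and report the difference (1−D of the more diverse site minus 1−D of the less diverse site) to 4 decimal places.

Community X: N=7, proportions 0.142857, 0.142857, 0.571429, 0.142857, giving 1−D = 0.612245 (working shown to 6 dp, full precision carried).
Community Y: N=182, proportions 0.010989, 0.021978, 0.472527, 0.005495, 0.038462, 0.071429, 0.131868, 0.247253, giving 1−D = 0.690979.
Difference = |0.612245 − 0.690979| = 0.078734, i.e. 0.0787 to 4 decimal places.

0.0787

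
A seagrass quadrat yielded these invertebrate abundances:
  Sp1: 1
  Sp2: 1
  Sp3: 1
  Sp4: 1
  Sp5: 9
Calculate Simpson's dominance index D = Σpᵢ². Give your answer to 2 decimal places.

0.50

Total N = 1+1+1+1+9 = 13, so the proportions are 0.0769, 0.0769, 0.0769, 0.0769, 0.6923 (working shown to 4 dp, full precision carried).
D = 0.0769² + 0.0769² + 0.0769² + 0.0769² + 0.6923² = 0.0059 + 0.0059 + 0.0059 + 0.0059 + 0.4793 = 0.5030.
To 2 decimal places, D = 0.50.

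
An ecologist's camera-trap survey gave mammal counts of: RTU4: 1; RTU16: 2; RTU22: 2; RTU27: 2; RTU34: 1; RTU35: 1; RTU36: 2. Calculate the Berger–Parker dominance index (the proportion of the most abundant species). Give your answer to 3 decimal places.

Total N = 1+2+2+2+1+1+2 = 11, so the proportions are 0.09091, 0.18182, 0.18182, 0.18182, 0.09091, 0.09091, 0.18182 (working shown to 5 dp, full precision carried).
The largest proportion is 0.18182, i.e. d = 0.182 to 3 decimal places.

0.182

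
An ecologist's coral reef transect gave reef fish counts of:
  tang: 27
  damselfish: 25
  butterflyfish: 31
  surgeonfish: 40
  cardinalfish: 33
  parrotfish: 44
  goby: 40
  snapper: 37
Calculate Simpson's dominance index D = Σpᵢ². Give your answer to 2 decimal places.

Total N = 27+25+31+40+33+44+40+37 = 277, so the proportions are 0.0975, 0.0903, 0.1119, 0.1444, 0.1191, 0.1588, 0.1444, 0.1336 (working shown to 4 dp, full precision carried).
D = 0.0975² + 0.0903² + 0.1119² + 0.1444² + 0.1191² + 0.1588² + 0.1444² + 0.1336² = 0.0095 + 0.0081 + 0.0125 + 0.0209 + 0.0142 + 0.0252 + 0.0209 + 0.0178 = 0.1291.
To 2 decimal places, D = 0.13.

0.13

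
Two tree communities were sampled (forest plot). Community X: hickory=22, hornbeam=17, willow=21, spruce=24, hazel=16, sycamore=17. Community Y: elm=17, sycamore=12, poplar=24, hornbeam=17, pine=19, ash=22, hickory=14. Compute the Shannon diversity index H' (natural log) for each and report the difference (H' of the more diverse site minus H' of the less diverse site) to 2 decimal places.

Community X: N=117, proportions 0.188, 0.1453, 0.1795, 0.2051, 0.1368, 0.1453, giving H' = 1.7801 (working shown to 4 dp, full precision carried).
Community Y: N=125, proportions 0.136, 0.096, 0.192, 0.136, 0.152, 0.176, 0.112, giving H' = 1.9218.
Difference = |1.7801 − 1.9218| = 0.1417, i.e. 0.14 to 2 decimal places.

0.14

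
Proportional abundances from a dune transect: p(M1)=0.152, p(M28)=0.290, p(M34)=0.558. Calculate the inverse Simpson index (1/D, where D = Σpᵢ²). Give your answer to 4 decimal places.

D = 0.152² + 0.29² + 0.558² = 0.0231040 + 0.0841000 + 0.3113640 = 0.4185680 (working shown to 7 dp, full precision carried).
So 1/D = 2.389098, i.e. 2.3891 to 4 decimal places.

2.3891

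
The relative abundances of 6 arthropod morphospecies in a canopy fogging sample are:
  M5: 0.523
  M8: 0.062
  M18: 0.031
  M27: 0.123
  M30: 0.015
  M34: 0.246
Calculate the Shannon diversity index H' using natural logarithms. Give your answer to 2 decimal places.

1.28

Each pᵢ ln pᵢ term (working shown to 4 dp, full precision carried): 0.523×(-0.6482)=-0.3390, 0.062×(-2.7806)=-0.1724, 0.031×(-3.4738)=-0.1077, 0.123×(-2.0956)=-0.2578, 0.015×(-4.1997)=-0.0630, 0.246×(-1.4024)=-0.3450.
Sum = -1.2848, so H' = 1.28.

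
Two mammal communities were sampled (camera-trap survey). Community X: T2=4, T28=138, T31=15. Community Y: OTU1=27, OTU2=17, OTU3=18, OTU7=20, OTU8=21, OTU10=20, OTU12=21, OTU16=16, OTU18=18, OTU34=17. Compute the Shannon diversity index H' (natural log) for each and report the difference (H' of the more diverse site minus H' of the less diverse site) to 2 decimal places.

Community X: N=157, proportions 0.0255, 0.879, 0.0955, giving H' = 0.4312 (working shown to 4 dp, full precision carried).
Community Y: N=195, proportions 0.1385, 0.0872, 0.0923, 0.1026, 0.1077, 0.1026, 0.1077, 0.0821, 0.0923, 0.0872, giving H' = 2.2913.
Difference = |0.4312 − 2.2913| = 1.8601, i.e. 1.86 to 2 decimal places.

1.86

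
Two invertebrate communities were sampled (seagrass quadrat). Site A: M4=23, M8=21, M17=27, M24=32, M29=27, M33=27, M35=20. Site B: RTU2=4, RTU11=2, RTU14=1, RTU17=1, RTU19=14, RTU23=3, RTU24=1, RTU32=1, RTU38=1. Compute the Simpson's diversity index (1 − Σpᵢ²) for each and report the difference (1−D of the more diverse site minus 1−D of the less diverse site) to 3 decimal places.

Site A: N=177, proportions 0.129944, 0.118644, 0.152542, 0.180791, 0.152542, 0.152542, 0.112994, giving 1−D = 0.853778 (working shown to 6 dp, full precision carried).
Site B: N=28, proportions 0.142857, 0.071429, 0.035714, 0.035714, 0.5, 0.107143, 0.035714, 0.035714, 0.035714, giving 1−D = 0.706633.
Difference = |0.853778 − 0.706633| = 0.147145, i.e. 0.147 to 3 decimal places.

0.147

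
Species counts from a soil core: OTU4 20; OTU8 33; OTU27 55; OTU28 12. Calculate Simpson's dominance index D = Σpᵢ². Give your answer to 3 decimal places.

Total N = 20+33+55+12 = 120, so the proportions are 0.16667, 0.275, 0.45833, 0.1 (working shown to 5 dp, full precision carried).
D = 0.16667² + 0.275² + 0.45833² + 0.1² = 0.02778 + 0.07563 + 0.21007 + 0.01000 = 0.32347.
To 3 decimal places, D = 0.323.

0.323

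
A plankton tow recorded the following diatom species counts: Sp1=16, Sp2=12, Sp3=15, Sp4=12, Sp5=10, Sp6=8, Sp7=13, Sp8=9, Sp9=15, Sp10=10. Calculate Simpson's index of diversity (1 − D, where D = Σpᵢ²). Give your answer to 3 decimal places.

Total N = 16+12+15+12+10+8+13+9+15+10 = 120, so the proportions are 0.13333, 0.1, 0.125, 0.1, 0.08333, 0.06667, 0.10833, 0.075, 0.125, 0.08333 (working shown to 5 dp, full precision carried).
D = 0.13333² + 0.1² + 0.125² + 0.1² + 0.08333² + 0.06667² + 0.10833² + 0.075² + 0.125² + 0.08333² = 0.01778 + 0.01000 + 0.01562 + 0.01000 + 0.00694 + 0.00444 + 0.01174 + 0.00562 + 0.01562 + 0.00694 = 0.10472.
So 1 − D = 0.89528, i.e. 0.895 to 3 decimal places.

0.895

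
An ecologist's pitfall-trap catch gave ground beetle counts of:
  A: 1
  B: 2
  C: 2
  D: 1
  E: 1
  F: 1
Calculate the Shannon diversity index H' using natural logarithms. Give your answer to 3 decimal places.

Total N = 1+2+2+1+1+1 = 8, so the proportions are 0.125, 0.25, 0.25, 0.125, 0.125, 0.125 (working shown to 5 dp, full precision carried).
Each pᵢ ln pᵢ term: 0.125×(-2.07944)=-0.25993, 0.25×(-1.38629)=-0.34657, 0.25×(-1.38629)=-0.34657, 0.125×(-2.07944)=-0.25993, 0.125×(-2.07944)=-0.25993, 0.125×(-2.07944)=-0.25993.
Sum = -1.73287, so H' = 1.733.

1.733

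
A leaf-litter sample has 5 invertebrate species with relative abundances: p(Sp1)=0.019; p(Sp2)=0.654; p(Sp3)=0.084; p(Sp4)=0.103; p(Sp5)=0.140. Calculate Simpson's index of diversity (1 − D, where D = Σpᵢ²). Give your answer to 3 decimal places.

D = 0.019² + 0.654² + 0.084² + 0.103² + 0.14² = 0.00036 + 0.42772 + 0.00706 + 0.01061 + 0.01960 = 0.46534 (working shown to 5 dp, full precision carried).
So 1 − D = 0.53466, i.e. 0.535 to 3 decimal places.

0.535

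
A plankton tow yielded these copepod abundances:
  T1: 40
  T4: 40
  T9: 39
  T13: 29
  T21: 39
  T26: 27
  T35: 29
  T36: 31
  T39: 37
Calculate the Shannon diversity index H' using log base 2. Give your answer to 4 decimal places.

3.1538

Total N = 40+40+39+29+39+27+29+31+37 = 311, so the proportions are 0.128617, 0.128617, 0.125402, 0.093248, 0.125402, 0.086817, 0.093248, 0.099678, 0.118971 (working shown to 6 dp, full precision carried).
Each pᵢ log₂ pᵢ term: 0.128617×(-2.958843)=-0.380559, 0.128617×(-2.958843)=-0.380559, 0.125402×(-2.995369)=-0.375625, 0.093248×(-3.422790)=-0.319167, 0.125402×(-2.995369)=-0.375625, 0.086817×(-3.525883)=-0.306106, 0.093248×(-3.422790)=-0.319167, 0.099678×(-3.326574)=-0.331588, 0.118971×(-3.071317)=-0.365398.
Sum = -3.153792, so H' = 3.1538.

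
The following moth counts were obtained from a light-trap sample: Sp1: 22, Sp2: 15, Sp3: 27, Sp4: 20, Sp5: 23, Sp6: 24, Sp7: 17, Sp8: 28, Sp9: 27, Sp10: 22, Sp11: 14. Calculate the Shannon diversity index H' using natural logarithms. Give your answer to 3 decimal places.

2.375

Total N = 22+15+27+20+23+24+17+28+27+22+14 = 239, so the proportions are 0.09205, 0.06276, 0.11297, 0.08368, 0.09623, 0.10042, 0.07113, 0.11715, 0.11297, 0.09205, 0.05858 (working shown to 5 dp, full precision carried).
Each pᵢ ln pᵢ term: 0.09205×(-2.38542)=-0.21958, 0.06276×(-2.76841)=-0.17375, 0.11297×(-2.18063)=-0.24635, 0.08368×(-2.48073)=-0.20759, 0.09623×(-2.34097)=-0.22528, 0.10042×(-2.29841)=-0.23080, 0.07113×(-2.64325)=-0.18801, 0.11715×(-2.14426)=-0.25121, 0.11297×(-2.18063)=-0.24635, 0.09205×(-2.38542)=-0.21958, 0.05858×(-2.83741)=-0.16621.
Sum = -2.37471, so H' = 2.375.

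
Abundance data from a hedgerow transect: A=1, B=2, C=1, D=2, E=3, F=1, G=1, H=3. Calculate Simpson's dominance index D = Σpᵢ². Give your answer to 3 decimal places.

0.153

Total N = 1+2+1+2+3+1+1+3 = 14, so the proportions are 0.07143, 0.14286, 0.07143, 0.14286, 0.21429, 0.07143, 0.07143, 0.21429 (working shown to 5 dp, full precision carried).
D = 0.07143² + 0.14286² + 0.07143² + 0.14286² + 0.21429² + 0.07143² + 0.07143² + 0.21429² = 0.00510 + 0.02041 + 0.00510 + 0.02041 + 0.04592 + 0.00510 + 0.00510 + 0.04592 = 0.15306.
To 3 decimal places, D = 0.153.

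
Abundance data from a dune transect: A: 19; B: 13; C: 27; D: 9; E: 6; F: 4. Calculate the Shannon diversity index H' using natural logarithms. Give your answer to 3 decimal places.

Total N = 19+13+27+9+6+4 = 78, so the proportions are 0.24359, 0.16667, 0.34615, 0.11538, 0.07692, 0.05128 (working shown to 5 dp, full precision carried).
Each pᵢ ln pᵢ term: 0.24359×(-1.41227)=-0.34401, 0.16667×(-1.79176)=-0.29863, 0.34615×(-1.06087)=-0.36722, 0.11538×(-2.15948)=-0.24917, 0.07692×(-2.56495)=-0.19730, 0.05128×(-2.97041)=-0.15233.
Sum = -1.60867, so H' = 1.609.

1.609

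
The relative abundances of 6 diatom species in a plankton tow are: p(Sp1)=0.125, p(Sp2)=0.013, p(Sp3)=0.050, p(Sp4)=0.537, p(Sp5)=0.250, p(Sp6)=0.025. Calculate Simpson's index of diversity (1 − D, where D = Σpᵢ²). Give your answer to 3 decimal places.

0.630

D = 0.125² + 0.013² + 0.05² + 0.537² + 0.25² + 0.025² = 0.01562 + 0.00017 + 0.00250 + 0.28837 + 0.06250 + 0.00063 = 0.36979 (working shown to 5 dp, full precision carried).
So 1 − D = 0.63021, i.e. 0.630 to 3 decimal places.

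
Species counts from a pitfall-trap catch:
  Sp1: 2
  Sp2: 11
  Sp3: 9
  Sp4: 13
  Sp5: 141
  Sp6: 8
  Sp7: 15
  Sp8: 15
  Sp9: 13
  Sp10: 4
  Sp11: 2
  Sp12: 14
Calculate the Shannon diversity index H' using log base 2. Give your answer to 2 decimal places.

Total N = 2+11+9+13+141+8+15+15+13+4+2+14 = 247, so the proportions are 0.0081, 0.0445, 0.0364, 0.0526, 0.5709, 0.0324, 0.0607, 0.0607, 0.0526, 0.0162, 0.0081, 0.0567 (working shown to 4 dp, full precision carried).
Each pᵢ log₂ pᵢ term: 0.0081×(-6.9484)=-0.0563, 0.0445×(-4.4889)=-0.1999, 0.0364×(-4.7784)=-0.1741, 0.0526×(-4.2479)=-0.2236, 0.5709×(-0.8088)=-0.4617, 0.0324×(-4.9484)=-0.1603, 0.0607×(-4.0415)=-0.2454, 0.0607×(-4.0415)=-0.2454, 0.0526×(-4.2479)=-0.2236, 0.0162×(-5.9484)=-0.0963, 0.0081×(-6.9484)=-0.0563, 0.0567×(-4.1410)=-0.2347.
Sum = -2.3776, so H' = 2.38.

2.38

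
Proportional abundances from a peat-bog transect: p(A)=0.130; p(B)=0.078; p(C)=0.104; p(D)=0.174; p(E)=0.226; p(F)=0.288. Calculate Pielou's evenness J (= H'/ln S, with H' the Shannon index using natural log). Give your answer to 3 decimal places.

0.948

H' = −Σ pᵢ ln pᵢ = −((-0.26523) + (-0.19898) + (-0.23539) + (-0.30427) + (-0.33611) + (-0.35850)) = 1.69849 (working shown to 5 dp, full precision carried).
With S = 6 species, ln S = 1.79176, so J = 1.69849/1.79176 = 0.94794, i.e. 0.948 to 3 decimal places.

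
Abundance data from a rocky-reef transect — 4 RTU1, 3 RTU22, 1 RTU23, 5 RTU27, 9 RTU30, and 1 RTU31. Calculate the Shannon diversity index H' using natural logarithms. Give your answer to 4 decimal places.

1.5414

Total N = 4+3+1+5+9+1 = 23, so the proportions are 0.173913, 0.130435, 0.043478, 0.217391, 0.391304, 0.043478 (working shown to 6 dp, full precision carried).
Each pᵢ ln pᵢ term: 0.173913×(-1.749200)=-0.304209, 0.130435×(-2.036882)=-0.265680, 0.043478×(-3.135494)=-0.136326, 0.217391×(-1.526056)=-0.331751, 0.391304×(-0.938270)=-0.367149, 0.043478×(-3.135494)=-0.136326.
Sum = -1.541441, so H' = 1.5414.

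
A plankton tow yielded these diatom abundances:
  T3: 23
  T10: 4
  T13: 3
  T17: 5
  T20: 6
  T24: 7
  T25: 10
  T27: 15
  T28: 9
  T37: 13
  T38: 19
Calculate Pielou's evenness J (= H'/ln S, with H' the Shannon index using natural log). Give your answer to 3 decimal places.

0.929

Total N = 23+4+3+5+6+7+10+15+9+13+19 = 114, so the proportions are 0.20175, 0.03509, 0.02632, 0.04386, 0.05263, 0.0614, 0.08772, 0.13158, 0.07895, 0.11404, 0.16667 (working shown to 5 dp, full precision carried).
H' = −Σ pᵢ ln pᵢ = −((-0.32295) + (-0.11754) + (-0.09573) + (-0.13714) + (-0.15497) + (-0.17133) + (-0.21347) + (-0.26686) + (-0.20045) + (-0.24760) + (-0.29863)) = 2.22667.
With S = 11 species, ln S = 2.39790, so J = 2.22667/2.39790 = 0.92859, i.e. 0.929 to 3 decimal places.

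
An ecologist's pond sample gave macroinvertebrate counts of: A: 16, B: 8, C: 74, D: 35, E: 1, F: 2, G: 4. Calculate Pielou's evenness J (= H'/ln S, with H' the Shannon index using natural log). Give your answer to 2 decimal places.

0.66

Total N = 16+8+74+35+1+2+4 = 140, so the proportions are 0.1143, 0.0571, 0.5286, 0.25, 0.0071, 0.0143, 0.0286 (working shown to 4 dp, full precision carried).
H' = −Σ pᵢ ln pᵢ = −((-0.2479) + (-0.1636) + (-0.3370) + (-0.3466) + (-0.0353) + (-0.0607) + (-0.1016)) = 1.2926.
With S = 7 species, ln S = 1.9459, so J = 1.2926/1.9459 = 0.6643, i.e. 0.66 to 2 decimal places.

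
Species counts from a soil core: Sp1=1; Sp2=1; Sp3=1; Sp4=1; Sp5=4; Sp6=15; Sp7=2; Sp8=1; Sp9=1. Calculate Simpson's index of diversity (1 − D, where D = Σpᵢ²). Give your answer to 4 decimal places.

0.6557

Total N = 1+1+1+1+4+15+2+1+1 = 27, so the proportions are 0.037037, 0.037037, 0.037037, 0.037037, 0.148148, 0.555556, 0.074074, 0.037037, 0.037037 (working shown to 6 dp, full precision carried).
D = 0.037037² + 0.037037² + 0.037037² + 0.037037² + 0.148148² + 0.555556² + 0.074074² + 0.037037² + 0.037037² = 0.001372 + 0.001372 + 0.001372 + 0.001372 + 0.021948 + 0.308642 + 0.005487 + 0.001372 + 0.001372 = 0.344307.
So 1 − D = 0.655693, i.e. 0.6557 to 4 decimal places.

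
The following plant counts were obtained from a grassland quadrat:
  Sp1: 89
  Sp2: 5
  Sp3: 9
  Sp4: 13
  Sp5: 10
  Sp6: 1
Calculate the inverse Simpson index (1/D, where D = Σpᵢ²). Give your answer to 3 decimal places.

1.944

Total N = 89+5+9+13+10+1 = 127, so the proportions are 0.700787, 0.03937, 0.070866, 0.102362, 0.07874, 0.007874 (working shown to 6 dp, full precision carried).
D = 0.700787² + 0.03937² + 0.070866² + 0.102362² + 0.07874² + 0.007874² = 0.491103 + 0.001550 + 0.005022 + 0.010478 + 0.006200 + 0.000062 = 0.514415.
So 1/D = 1.94396, i.e. 1.944 to 3 decimal places.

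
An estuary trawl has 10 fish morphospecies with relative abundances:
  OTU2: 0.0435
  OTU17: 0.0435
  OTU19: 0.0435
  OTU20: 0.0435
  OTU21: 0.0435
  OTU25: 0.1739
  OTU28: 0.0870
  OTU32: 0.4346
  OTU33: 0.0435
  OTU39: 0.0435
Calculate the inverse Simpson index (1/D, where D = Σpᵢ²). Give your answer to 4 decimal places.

4.1678

D = 0.0435² + 0.0435² + 0.0435² + 0.0435² + 0.0435² + 0.1739² + 0.087² + 0.4346² + 0.0435² + 0.0435² = 0.00189225 + 0.00189225 + 0.00189225 + 0.00189225 + 0.00189225 + 0.03024121 + 0.00756900 + 0.18887716 + 0.00189225 + 0.00189225 = 0.23993312 (working shown to 8 dp, full precision carried).
So 1/D = 4.167828, i.e. 4.1678 to 4 decimal places.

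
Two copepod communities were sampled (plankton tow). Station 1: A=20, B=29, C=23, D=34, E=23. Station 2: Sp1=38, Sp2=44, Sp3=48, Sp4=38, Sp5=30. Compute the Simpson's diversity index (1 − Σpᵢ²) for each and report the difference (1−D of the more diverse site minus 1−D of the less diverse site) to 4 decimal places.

Station 1: N=129, proportions 0.155039, 0.224806, 0.178295, 0.263566, 0.178295, giving 1−D = 0.792380 (working shown to 6 dp, full precision carried).
Station 2: N=198, proportions 0.191919, 0.222222, 0.242424, 0.191919, 0.151515, giving 1−D = 0.795225.
Difference = |0.792380 − 0.795225| = 0.002845, i.e. 0.0028 to 4 decimal places.

0.0028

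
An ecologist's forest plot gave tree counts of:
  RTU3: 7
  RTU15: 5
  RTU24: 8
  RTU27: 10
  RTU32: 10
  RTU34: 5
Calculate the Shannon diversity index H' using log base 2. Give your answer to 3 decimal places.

Total N = 7+5+8+10+10+5 = 45, so the proportions are 0.15556, 0.11111, 0.17778, 0.22222, 0.22222, 0.11111 (working shown to 5 dp, full precision carried).
Each pᵢ log₂ pᵢ term: 0.15556×(-2.68450)=-0.41759, 0.11111×(-3.16993)=-0.35221, 0.17778×(-2.49185)=-0.44300, 0.22222×(-2.16993)=-0.48221, 0.22222×(-2.16993)=-0.48221, 0.11111×(-3.16993)=-0.35221.
Sum = -2.52942, so H' = 2.529.

2.529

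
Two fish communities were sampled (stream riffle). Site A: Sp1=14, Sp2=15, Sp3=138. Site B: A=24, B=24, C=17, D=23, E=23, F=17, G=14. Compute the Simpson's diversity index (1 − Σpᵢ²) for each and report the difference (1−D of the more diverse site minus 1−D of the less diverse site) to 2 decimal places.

Site A: N=167, proportions 0.08383, 0.08982, 0.82635, giving 1−D = 0.30205 (working shown to 5 dp, full precision carried).
Site B: N=142, proportions 0.16901, 0.16901, 0.11972, 0.16197, 0.16197, 0.11972, 0.09859, giving 1−D = 0.85201.
Difference = |0.30205 − 0.85201| = 0.54996, i.e. 0.55 to 2 decimal places.

0.55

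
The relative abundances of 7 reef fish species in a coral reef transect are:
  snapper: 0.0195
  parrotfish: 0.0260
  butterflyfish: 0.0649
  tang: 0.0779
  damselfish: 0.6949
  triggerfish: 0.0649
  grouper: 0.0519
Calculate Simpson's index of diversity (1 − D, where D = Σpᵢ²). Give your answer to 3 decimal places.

D = 0.0195² + 0.026² + 0.0649² + 0.0779² + 0.6949² + 0.0649² + 0.0519² = 0.00038 + 0.00068 + 0.00421 + 0.00607 + 0.48289 + 0.00421 + 0.00269 = 0.50113 (working shown to 5 dp, full precision carried).
So 1 − D = 0.49887, i.e. 0.499 to 3 decimal places.

0.499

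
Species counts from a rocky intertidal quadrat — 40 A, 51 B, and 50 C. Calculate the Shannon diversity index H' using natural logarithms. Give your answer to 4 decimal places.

1.0929

Total N = 40+51+50 = 141, so the proportions are 0.283688, 0.361702, 0.35461 (working shown to 6 dp, full precision carried).
Each pᵢ ln pᵢ term: 0.283688×(-1.259880)=-0.357413, 0.361702×(-1.016934)=-0.367827, 0.35461×(-1.036737)=-0.367637.
Sum = -1.092877, so H' = 1.0929.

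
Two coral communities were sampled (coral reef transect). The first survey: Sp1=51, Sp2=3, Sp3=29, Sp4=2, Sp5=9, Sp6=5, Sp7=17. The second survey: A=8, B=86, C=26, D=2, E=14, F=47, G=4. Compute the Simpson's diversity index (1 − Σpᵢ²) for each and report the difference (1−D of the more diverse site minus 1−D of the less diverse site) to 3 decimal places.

The first survey: N=116, proportions 0.43966, 0.02586, 0.25, 0.01724, 0.07759, 0.0431, 0.14655, giving 1−D = 0.71388 (working shown to 5 dp, full precision carried).
The second survey: N=187, proportions 0.04278, 0.45989, 0.13904, 0.0107, 0.07487, 0.25134, 0.02139, giving 1−D = 0.69799.
Difference = |0.71388 − 0.69799| = 0.01589, i.e. 0.016 to 3 decimal places.

0.016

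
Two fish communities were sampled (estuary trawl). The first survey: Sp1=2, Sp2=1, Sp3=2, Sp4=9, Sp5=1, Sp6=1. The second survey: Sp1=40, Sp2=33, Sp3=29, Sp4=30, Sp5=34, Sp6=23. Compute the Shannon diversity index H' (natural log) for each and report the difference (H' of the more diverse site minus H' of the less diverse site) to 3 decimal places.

The first survey: N=16, proportions 0.125, 0.0625, 0.125, 0.5625, 0.0625, 0.0625, giving H' = 1.36336 (working shown to 5 dp, full precision carried).
The second survey: N=189, proportions 0.21164, 0.1746, 0.15344, 0.15873, 0.17989, 0.12169, giving H' = 1.77804.
Difference = |1.36336 − 1.77804| = 0.41468, i.e. 0.415 to 3 decimal places.

0.415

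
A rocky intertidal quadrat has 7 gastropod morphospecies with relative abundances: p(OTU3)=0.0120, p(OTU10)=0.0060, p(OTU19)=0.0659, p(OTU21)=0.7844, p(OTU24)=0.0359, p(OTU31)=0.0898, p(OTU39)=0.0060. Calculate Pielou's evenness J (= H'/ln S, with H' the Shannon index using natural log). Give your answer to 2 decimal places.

H' = −Σ pᵢ ln pᵢ = −((-0.0531) + (-0.0307) + (-0.1792) + (-0.1905) + (-0.1194) + (-0.2164) + (-0.0307)) = 0.8200 (working shown to 4 dp, full precision carried).
With S = 7 species, ln S = 1.9459, so J = 0.8200/1.9459 = 0.4214, i.e. 0.42 to 2 decimal places.

0.42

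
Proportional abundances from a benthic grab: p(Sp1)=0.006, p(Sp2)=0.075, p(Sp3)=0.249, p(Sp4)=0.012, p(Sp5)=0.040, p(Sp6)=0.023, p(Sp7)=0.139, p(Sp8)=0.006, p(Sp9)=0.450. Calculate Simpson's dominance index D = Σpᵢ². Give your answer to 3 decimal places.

D = 0.006² + 0.075² + 0.249² + 0.012² + 0.04² + 0.023² + 0.139² + 0.006² + 0.45² = 0.00004 + 0.00562 + 0.06200 + 0.00014 + 0.00160 + 0.00053 + 0.01932 + 0.00004 + 0.20250 = 0.29179 (working shown to 5 dp, full precision carried).
To 3 decimal places, D = 0.292.

0.292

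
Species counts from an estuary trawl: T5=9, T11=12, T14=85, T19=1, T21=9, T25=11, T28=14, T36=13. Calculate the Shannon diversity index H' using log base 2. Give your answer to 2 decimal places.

2.17

Total N = 9+12+85+1+9+11+14+13 = 154, so the proportions are 0.0584, 0.0779, 0.5519, 0.0065, 0.0584, 0.0714, 0.0909, 0.0844 (working shown to 4 dp, full precision carried).
Each pᵢ log₂ pᵢ term: 0.0584×(-4.0969)=-0.2394, 0.0779×(-3.6818)=-0.2869, 0.5519×(-0.8574)=-0.4732, 0.0065×(-7.2668)=-0.0472, 0.0584×(-4.0969)=-0.2394, 0.0714×(-3.8074)=-0.2720, 0.0909×(-3.4594)=-0.3145, 0.0844×(-3.5663)=-0.3011.
Sum = -2.1737, so H' = 2.17.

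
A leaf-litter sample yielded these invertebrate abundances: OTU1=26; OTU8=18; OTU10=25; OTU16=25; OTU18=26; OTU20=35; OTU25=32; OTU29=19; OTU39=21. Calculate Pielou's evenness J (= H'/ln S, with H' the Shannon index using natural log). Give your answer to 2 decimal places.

Total N = 26+18+25+25+26+35+32+19+21 = 227, so the proportions are 0.1145, 0.0793, 0.1101, 0.1101, 0.1145, 0.1542, 0.141, 0.0837, 0.0925 (working shown to 4 dp, full precision carried).
H' = −Σ pᵢ ln pᵢ = −((-0.2482) + (-0.2010) + (-0.2430) + (-0.2430) + (-0.2482) + (-0.2883) + (-0.2762) + (-0.2076) + (-0.2202)) = 2.1756.
With S = 9 species, ln S = 2.1972, so J = 2.1756/2.1972 = 0.9901, i.e. 0.99 to 2 decimal places.

0.99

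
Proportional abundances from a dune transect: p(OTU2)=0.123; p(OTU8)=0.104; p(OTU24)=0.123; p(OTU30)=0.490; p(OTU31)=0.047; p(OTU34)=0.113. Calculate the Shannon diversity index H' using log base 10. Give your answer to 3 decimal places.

0.647

Each pᵢ log₁₀ pᵢ term (working shown to 5 dp, full precision carried): 0.123×(-0.91009)=-0.11194, 0.104×(-0.98297)=-0.10223, 0.123×(-0.91009)=-0.11194, 0.49×(-0.30980)=-0.15180, 0.047×(-1.32790)=-0.06241, 0.113×(-0.94692)=-0.10700.
Sum = -0.64733, so H' = 0.647.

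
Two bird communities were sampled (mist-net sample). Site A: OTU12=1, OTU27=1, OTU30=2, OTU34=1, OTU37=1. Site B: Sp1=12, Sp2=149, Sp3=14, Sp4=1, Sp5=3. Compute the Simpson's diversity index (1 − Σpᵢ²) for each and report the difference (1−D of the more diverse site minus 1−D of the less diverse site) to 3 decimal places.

0.482

Site A: N=6, proportions 0.166667, 0.166667, 0.333333, 0.166667, 0.166667, giving 1−D = 0.777778 (working shown to 6 dp, full precision carried).
Site B: N=179, proportions 0.067039, 0.832402, 0.078212, 0.005587, 0.01676, giving 1−D = 0.296183.
Difference = |0.777778 − 0.296183| = 0.481595, i.e. 0.482 to 3 decimal places.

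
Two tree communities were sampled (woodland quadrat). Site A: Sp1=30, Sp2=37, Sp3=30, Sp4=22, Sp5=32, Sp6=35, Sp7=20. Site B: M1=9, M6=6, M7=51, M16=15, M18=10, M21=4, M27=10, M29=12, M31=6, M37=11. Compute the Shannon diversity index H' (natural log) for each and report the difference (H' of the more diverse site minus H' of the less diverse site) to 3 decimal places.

Site A: N=206, proportions 0.145631, 0.179612, 0.145631, 0.106796, 0.15534, 0.169903, 0.097087, giving H' = 1.925283 (working shown to 6 dp, full precision carried).
Site B: N=134, proportions 0.067164, 0.044776, 0.380597, 0.11194, 0.074627, 0.029851, 0.074627, 0.089552, 0.044776, 0.08209, giving H' = 1.985805.
Difference = |1.925283 − 1.985805| = 0.060522, i.e. 0.061 to 3 decimal places.

0.061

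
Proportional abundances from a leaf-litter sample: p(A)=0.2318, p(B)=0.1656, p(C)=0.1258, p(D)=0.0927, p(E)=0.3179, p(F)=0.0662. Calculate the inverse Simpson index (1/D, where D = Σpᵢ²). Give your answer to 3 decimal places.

4.739

D = 0.2318² + 0.1656² + 0.1258² + 0.0927² + 0.3179² + 0.0662² = 0.0537312 + 0.0274234 + 0.0158256 + 0.0085933 + 0.1010604 + 0.0043824 = 0.2110164 (working shown to 7 dp, full precision carried).
So 1/D = 4.73897, i.e. 4.739 to 3 decimal places.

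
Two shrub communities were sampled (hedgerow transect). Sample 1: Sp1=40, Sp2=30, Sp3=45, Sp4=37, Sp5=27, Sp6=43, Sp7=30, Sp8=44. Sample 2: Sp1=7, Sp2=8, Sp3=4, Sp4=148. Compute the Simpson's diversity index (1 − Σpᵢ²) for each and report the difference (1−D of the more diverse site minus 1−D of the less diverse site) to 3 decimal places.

0.661

Sample 1: N=296, proportions 0.13514, 0.10135, 0.15203, 0.125, 0.09122, 0.14527, 0.10135, 0.14865, giving 1−D = 0.87094 (working shown to 5 dp, full precision carried).
Sample 2: N=167, proportions 0.04192, 0.0479, 0.02395, 0.88623, giving 1−D = 0.20998.
Difference = |0.87094 − 0.20998| = 0.66096, i.e. 0.661 to 3 decimal places.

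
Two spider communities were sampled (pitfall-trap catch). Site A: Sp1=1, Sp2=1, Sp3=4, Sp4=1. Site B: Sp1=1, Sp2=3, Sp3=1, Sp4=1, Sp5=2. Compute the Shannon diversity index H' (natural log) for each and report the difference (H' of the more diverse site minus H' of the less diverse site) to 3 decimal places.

Site A: N=7, proportions 0.142857, 0.142857, 0.571429, 0.142857, giving H' = 1.153742 (working shown to 6 dp, full precision carried).
Site B: N=8, proportions 0.125, 0.375, 0.125, 0.125, 0.25, giving H' = 1.494175.
Difference = |1.153742 − 1.494175| = 0.340433, i.e. 0.340 to 3 decimal places.

0.340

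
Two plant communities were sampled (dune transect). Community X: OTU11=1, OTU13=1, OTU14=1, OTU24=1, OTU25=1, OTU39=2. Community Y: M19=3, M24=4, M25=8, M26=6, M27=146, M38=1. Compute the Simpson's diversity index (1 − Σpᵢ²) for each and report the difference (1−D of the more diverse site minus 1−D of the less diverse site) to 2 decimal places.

Community X: N=7, proportions 0.1429, 0.1429, 0.1429, 0.1429, 0.1429, 0.2857, giving 1−D = 0.8163 (working shown to 4 dp, full precision carried).
Community Y: N=168, proportions 0.0179, 0.0238, 0.0476, 0.0357, 0.869, 0.006, giving 1−D = 0.2403.
Difference = |0.8163 − 0.2403| = 0.5760, i.e. 0.58 to 2 decimal places.

0.58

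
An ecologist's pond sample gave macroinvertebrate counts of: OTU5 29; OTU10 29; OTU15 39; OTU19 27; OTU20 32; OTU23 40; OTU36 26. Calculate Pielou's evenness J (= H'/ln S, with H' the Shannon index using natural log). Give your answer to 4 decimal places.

Total N = 29+29+39+27+32+40+26 = 222, so the proportions are 0.130631, 0.130631, 0.175676, 0.121622, 0.144144, 0.18018, 0.117117 (working shown to 6 dp, full precision carried).
H' = −Σ pᵢ ln pᵢ = −((-0.265883) + (-0.265883) + (-0.305520) + (-0.256237) + (-0.279199) + (-0.308792) + (-0.251167)) = 1.932682.
With S = 7 species, ln S = 1.945910, so J = 1.932682/1.945910 = 0.993202, i.e. 0.9932 to 4 decimal places.

0.9932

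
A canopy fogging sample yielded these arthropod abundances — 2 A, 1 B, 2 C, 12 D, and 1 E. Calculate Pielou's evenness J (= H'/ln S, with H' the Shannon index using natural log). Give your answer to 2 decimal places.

Total N = 2+1+2+12+1 = 18, so the proportions are 0.1111, 0.0556, 0.1111, 0.6667, 0.0556 (working shown to 4 dp, full precision carried).
H' = −Σ pᵢ ln pᵢ = −((-0.2441) + (-0.1606) + (-0.2441) + (-0.2703) + (-0.1606)) = 1.0797.
With S = 5 species, ln S = 1.6094, so J = 1.0797/1.6094 = 0.6709, i.e. 0.67 to 2 decimal places.

0.67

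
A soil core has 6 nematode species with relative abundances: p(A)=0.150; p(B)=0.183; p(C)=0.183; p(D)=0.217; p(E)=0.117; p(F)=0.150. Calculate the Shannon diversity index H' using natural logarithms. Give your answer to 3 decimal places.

Each pᵢ ln pᵢ term (working shown to 5 dp, full precision carried): 0.15×(-1.89712)=-0.28457, 0.183×(-1.69827)=-0.31078, 0.183×(-1.69827)=-0.31078, 0.217×(-1.52786)=-0.33155, 0.117×(-2.14558)=-0.25103, 0.15×(-1.89712)=-0.28457.
Sum = -1.77328, so H' = 1.773.

1.773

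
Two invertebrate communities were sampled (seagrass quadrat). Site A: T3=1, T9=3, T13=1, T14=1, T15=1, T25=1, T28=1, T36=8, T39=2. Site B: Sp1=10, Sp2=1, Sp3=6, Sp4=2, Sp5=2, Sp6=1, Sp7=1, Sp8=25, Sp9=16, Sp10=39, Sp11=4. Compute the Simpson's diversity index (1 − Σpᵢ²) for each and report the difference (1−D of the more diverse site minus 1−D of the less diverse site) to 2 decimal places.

0.01

Site A: N=19, proportions 0.0526, 0.1579, 0.0526, 0.0526, 0.0526, 0.0526, 0.0526, 0.4211, 0.1053, giving 1−D = 0.7701 (working shown to 4 dp, full precision carried).
Site B: N=107, proportions 0.0935, 0.0093, 0.0561, 0.0187, 0.0187, 0.0093, 0.0093, 0.2336, 0.1495, 0.3645, 0.0374, giving 1−D = 0.7760.
Difference = |0.7701 − 0.7760| = 0.0059, i.e. 0.01 to 2 decimal places.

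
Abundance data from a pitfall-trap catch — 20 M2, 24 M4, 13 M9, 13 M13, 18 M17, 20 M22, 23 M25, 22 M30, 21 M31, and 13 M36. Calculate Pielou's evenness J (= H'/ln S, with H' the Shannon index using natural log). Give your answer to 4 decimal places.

Total N = 20+24+13+13+18+20+23+22+21+13 = 187, so the proportions are 0.106952, 0.128342, 0.069519, 0.069519, 0.096257, 0.106952, 0.122995, 0.117647, 0.112299, 0.069519 (working shown to 6 dp, full precision carried).
H' = −Σ pᵢ ln pᵢ = −((-0.239078) + (-0.263494) + (-0.185348) + (-0.185348) + (-0.225312) + (-0.239078) + (-0.257749) + (-0.251772) + (-0.245552) + (-0.185348)) = 2.278079.
With S = 10 species, ln S = 2.302585, so J = 2.278079/2.302585 = 0.989357, i.e. 0.9894 to 4 decimal places.

0.9894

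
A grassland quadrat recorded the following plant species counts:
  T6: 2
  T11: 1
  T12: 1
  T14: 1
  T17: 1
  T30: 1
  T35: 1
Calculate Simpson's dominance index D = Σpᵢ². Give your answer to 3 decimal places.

0.156

Total N = 2+1+1+1+1+1+1 = 8, so the proportions are 0.25, 0.125, 0.125, 0.125, 0.125, 0.125, 0.125 (working shown to 5 dp, full precision carried).
D = 0.25² + 0.125² + 0.125² + 0.125² + 0.125² + 0.125² + 0.125² = 0.06250 + 0.01562 + 0.01562 + 0.01562 + 0.01562 + 0.01562 + 0.01562 = 0.15625.
To 3 decimal places, D = 0.156.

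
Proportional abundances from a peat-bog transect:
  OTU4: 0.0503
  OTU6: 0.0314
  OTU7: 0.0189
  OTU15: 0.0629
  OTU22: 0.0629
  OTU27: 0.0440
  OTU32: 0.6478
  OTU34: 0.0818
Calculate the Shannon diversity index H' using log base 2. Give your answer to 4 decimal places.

Each pᵢ log₂ pᵢ term (working shown to 6 dp, full precision carried): 0.0503×(-4.313298)=-0.216959, 0.0314×(-4.993092)=-0.156783, 0.0189×(-5.725470)=-0.108211, 0.0629×(-3.990796)=-0.251021, 0.0629×(-3.990796)=-0.251021, 0.044×(-4.506353)=-0.198280, 0.6478×(-0.626380)=-0.405769, 0.0818×(-3.611755)=-0.295442.
Sum = -1.883485, so H' = 1.8835.

1.8835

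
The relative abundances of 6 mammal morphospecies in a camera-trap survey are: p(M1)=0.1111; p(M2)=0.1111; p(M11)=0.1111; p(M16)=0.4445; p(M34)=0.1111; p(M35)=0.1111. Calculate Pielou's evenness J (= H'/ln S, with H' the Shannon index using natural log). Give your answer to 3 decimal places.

H' = −Σ pᵢ ln pᵢ = −((-0.24412) + (-0.24412) + (-0.24412) + (-0.36040) + (-0.24412) + (-0.24412)) = 1.58102 (working shown to 5 dp, full precision carried).
With S = 6 species, ln S = 1.79176, so J = 1.58102/1.79176 = 0.88238, i.e. 0.882 to 3 decimal places.

0.882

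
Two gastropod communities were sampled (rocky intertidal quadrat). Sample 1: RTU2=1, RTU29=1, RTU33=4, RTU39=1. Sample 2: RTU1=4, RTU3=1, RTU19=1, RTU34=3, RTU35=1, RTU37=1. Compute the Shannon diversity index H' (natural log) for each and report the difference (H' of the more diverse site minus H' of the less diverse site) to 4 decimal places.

Sample 1: N=7, proportions 0.142857, 0.142857, 0.571429, 0.142857, giving H' = 1.153742 (working shown to 6 dp, full precision carried).
Sample 2: N=11, proportions 0.363636, 0.090909, 0.090909, 0.272727, 0.090909, 0.090909, giving H' = 1.594167.
Difference = |1.153742 − 1.594167| = 0.440425, i.e. 0.4404 to 4 decimal places.

0.4404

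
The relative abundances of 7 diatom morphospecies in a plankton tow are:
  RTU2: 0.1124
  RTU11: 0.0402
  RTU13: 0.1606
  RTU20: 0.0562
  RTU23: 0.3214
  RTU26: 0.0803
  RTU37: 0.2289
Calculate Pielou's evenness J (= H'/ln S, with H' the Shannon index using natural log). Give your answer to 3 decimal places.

0.892

H' = −Σ pᵢ ln pᵢ = −((-0.24567) + (-0.12920) + (-0.29371) + (-0.16179) + (-0.36481) + (-0.20252) + (-0.33751)) = 1.73520 (working shown to 5 dp, full precision carried).
With S = 7 species, ln S = 1.94591, so J = 1.73520/1.94591 = 0.89172, i.e. 0.892 to 3 decimal places.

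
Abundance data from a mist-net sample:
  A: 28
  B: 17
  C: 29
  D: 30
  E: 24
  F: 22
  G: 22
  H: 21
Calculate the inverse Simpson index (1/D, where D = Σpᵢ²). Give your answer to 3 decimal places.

Total N = 28+17+29+30+24+22+22+21 = 193, so the proportions are 0.1450777, 0.0880829, 0.1502591, 0.1554404, 0.1243523, 0.1139896, 0.1139896, 0.1088083 (working shown to 7 dp, full precision carried).
D = 0.1450777² + 0.0880829² + 0.1502591² + 0.1554404² + 0.1243523² + 0.1139896² + 0.1139896² + 0.1088083² = 0.0210475 + 0.0077586 + 0.0225778 + 0.0241617 + 0.0154635 + 0.0129936 + 0.0129936 + 0.0118392 = 0.1288357.
So 1/D = 7.76183, i.e. 7.762 to 3 decimal places.

7.762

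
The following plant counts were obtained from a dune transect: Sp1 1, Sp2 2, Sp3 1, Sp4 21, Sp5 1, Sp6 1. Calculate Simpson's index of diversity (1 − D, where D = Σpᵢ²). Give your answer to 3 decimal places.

Total N = 1+2+1+21+1+1 = 27, so the proportions are 0.03704, 0.07407, 0.03704, 0.77778, 0.03704, 0.03704 (working shown to 5 dp, full precision carried).
D = 0.03704² + 0.07407² + 0.03704² + 0.77778² + 0.03704² + 0.03704² = 0.00137 + 0.00549 + 0.00137 + 0.60494 + 0.00137 + 0.00137 = 0.61591.
So 1 − D = 0.38409, i.e. 0.384 to 3 decimal places.

0.384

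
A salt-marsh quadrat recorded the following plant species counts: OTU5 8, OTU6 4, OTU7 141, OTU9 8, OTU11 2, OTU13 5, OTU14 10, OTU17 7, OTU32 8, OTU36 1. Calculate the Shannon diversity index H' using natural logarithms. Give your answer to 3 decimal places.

1.148

Total N = 8+4+141+8+2+5+10+7+8+1 = 194, so the proportions are 0.04124, 0.02062, 0.7268, 0.04124, 0.01031, 0.02577, 0.05155, 0.03608, 0.04124, 0.00515 (working shown to 5 dp, full precision carried).
Each pᵢ ln pᵢ term: 0.04124×(-3.18842)=-0.13148, 0.02062×(-3.88156)=-0.08003, 0.7268×(-0.31910)=-0.23192, 0.04124×(-3.18842)=-0.13148, 0.01031×(-4.57471)=-0.04716, 0.02577×(-3.65842)=-0.09429, 0.05155×(-2.96527)=-0.15285, 0.03608×(-3.32195)=-0.11986, 0.04124×(-3.18842)=-0.13148, 0.00515×(-5.26786)=-0.02715.
Sum = -1.14772, so H' = 1.148.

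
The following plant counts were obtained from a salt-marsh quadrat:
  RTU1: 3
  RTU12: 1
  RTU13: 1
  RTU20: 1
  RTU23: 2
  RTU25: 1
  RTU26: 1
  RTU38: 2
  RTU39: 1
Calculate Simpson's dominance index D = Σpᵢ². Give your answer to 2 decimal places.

Total N = 3+1+1+1+2+1+1+2+1 = 13, so the proportions are 0.2308, 0.0769, 0.0769, 0.0769, 0.1538, 0.0769, 0.0769, 0.1538, 0.0769 (working shown to 4 dp, full precision carried).
D = 0.2308² + 0.0769² + 0.0769² + 0.0769² + 0.1538² + 0.0769² + 0.0769² + 0.1538² + 0.0769² = 0.0533 + 0.0059 + 0.0059 + 0.0059 + 0.0237 + 0.0059 + 0.0059 + 0.0237 + 0.0059 = 0.1361.
To 2 decimal places, D = 0.14.

0.14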